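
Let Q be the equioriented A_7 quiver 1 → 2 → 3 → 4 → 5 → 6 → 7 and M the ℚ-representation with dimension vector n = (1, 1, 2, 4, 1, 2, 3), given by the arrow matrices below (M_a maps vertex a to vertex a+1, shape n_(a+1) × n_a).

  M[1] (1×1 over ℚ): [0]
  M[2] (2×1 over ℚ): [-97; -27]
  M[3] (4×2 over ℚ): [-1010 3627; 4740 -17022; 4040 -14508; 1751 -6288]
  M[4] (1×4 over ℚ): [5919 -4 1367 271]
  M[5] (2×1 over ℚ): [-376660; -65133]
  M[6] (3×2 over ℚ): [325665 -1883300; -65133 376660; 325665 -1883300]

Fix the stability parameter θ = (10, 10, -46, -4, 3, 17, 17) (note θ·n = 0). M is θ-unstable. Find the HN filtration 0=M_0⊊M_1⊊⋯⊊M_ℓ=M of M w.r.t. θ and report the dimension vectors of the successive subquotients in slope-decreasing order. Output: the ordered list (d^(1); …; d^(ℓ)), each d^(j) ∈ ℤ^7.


Interval decomposition of M: I[1,1], I[2,6], I[3,4], I[4,4]^2, I[6,7], I[7,7]^2.
HN type (ℓ=6): μ^(1)=17; μ^(2)=10; μ^(3)=3; μ^(4)=-4; μ^(5)=-18; μ^(6)=-46

((0, 0, 0, 0, 0, 2, 3); (1, 0, 0, 0, 0, 0, 0); (0, 0, 0, 0, 1, 0, 0); (0, 0, 0, 4, 0, 0, 0); (0, 1, 1, 0, 0, 0, 0); (0, 0, 1, 0, 0, 0, 0))


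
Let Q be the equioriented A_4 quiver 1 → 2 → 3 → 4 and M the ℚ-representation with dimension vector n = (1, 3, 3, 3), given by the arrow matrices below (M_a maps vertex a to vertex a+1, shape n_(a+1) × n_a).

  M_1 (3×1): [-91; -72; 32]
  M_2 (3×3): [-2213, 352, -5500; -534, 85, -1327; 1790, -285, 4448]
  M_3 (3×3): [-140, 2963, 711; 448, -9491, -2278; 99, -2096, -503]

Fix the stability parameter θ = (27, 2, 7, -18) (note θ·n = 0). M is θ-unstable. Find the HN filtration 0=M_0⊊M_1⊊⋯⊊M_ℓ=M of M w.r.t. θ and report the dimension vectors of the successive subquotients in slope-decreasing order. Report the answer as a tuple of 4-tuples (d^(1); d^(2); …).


Interval decomposition of M: I[1,4], I[2,4]^2.
HN type (ℓ=2): μ^(1)=9/2; μ^(2)=-3

((1, 1, 1, 1); (0, 2, 2, 2))


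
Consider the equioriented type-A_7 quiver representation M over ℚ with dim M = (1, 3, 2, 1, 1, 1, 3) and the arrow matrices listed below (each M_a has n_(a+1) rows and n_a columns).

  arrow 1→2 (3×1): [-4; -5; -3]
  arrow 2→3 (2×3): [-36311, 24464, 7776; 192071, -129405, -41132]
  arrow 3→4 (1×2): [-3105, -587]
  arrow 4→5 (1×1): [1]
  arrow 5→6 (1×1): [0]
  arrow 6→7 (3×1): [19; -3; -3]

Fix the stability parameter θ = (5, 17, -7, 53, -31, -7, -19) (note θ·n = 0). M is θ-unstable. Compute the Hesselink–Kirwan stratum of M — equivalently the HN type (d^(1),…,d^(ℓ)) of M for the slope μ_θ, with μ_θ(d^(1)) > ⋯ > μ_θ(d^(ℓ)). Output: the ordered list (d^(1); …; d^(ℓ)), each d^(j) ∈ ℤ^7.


Interval decomposition of M: I[1,5], I[2,2], I[2,3], I[6,7], I[7,7]^2.
HN type (ℓ=5): μ^(1)=17; μ^(2)=11; μ^(3)=5; μ^(4)=-13; μ^(5)=-19

((0, 1, 0, 0, 0, 0, 0); (0, 0, 0, 1, 1, 0, 0); (1, 2, 2, 0, 0, 0, 0); (0, 0, 0, 0, 0, 1, 1); (0, 0, 0, 0, 0, 0, 2))


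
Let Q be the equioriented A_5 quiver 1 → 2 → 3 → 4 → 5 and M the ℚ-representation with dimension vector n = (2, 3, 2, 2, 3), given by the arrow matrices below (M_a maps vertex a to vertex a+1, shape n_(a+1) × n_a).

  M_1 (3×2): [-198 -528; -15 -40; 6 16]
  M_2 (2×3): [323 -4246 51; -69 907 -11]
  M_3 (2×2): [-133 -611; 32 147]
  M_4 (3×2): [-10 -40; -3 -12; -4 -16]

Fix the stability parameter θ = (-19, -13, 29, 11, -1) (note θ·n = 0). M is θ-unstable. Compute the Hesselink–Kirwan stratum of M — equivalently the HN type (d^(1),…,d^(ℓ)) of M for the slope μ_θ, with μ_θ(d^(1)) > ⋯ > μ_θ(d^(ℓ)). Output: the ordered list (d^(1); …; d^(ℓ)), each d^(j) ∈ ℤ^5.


Via rank(M_{q-1}∘⋯∘M_p): M ≅ I[1,1], I[1,5], I[2,2], I[2,4], I[5,5]^2.
μ_θ-semistable layers: μ^(1)=20; μ^(2)=13; μ^(3)=-1; μ^(4)=-13; μ^(5)=-19

((0, 0, 1, 1, 0); (0, 0, 1, 1, 1); (0, 0, 0, 0, 2); (0, 3, 0, 0, 0); (2, 0, 0, 0, 0))


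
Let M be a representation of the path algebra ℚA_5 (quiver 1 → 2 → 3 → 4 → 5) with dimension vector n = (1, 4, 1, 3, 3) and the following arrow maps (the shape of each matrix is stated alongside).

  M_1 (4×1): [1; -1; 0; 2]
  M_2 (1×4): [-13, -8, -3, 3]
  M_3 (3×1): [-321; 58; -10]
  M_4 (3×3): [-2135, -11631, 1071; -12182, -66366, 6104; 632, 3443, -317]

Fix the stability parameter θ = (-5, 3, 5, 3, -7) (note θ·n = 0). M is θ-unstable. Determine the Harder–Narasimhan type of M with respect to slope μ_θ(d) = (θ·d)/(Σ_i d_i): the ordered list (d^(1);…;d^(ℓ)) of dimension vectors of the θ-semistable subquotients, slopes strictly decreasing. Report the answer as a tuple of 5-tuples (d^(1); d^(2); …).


Via rank(M_{q-1}∘⋯∘M_p): M ≅ I[1,5], I[2,2]^3, I[4,5]^2.
μ_θ-semistable layers: μ^(1)=3; μ^(2)=1; μ^(3)=-2; μ^(4)=-5

((0, 3, 0, 0, 0); (0, 1, 1, 1, 1); (0, 0, 0, 2, 2); (1, 0, 0, 0, 0))


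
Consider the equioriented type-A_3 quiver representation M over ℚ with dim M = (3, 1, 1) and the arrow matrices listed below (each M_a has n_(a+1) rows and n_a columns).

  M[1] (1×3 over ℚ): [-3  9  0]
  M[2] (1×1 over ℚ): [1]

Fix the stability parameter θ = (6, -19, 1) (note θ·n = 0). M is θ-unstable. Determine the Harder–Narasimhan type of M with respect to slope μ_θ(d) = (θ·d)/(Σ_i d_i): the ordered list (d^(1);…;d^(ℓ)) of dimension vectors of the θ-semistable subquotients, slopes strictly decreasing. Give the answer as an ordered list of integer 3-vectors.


Interval decomposition of M: I[1,1]^2, I[1,3].
HN type (ℓ=3): μ^(1)=6; μ^(2)=1; μ^(3)=-13/2

((2, 0, 0); (0, 0, 1); (1, 1, 0))


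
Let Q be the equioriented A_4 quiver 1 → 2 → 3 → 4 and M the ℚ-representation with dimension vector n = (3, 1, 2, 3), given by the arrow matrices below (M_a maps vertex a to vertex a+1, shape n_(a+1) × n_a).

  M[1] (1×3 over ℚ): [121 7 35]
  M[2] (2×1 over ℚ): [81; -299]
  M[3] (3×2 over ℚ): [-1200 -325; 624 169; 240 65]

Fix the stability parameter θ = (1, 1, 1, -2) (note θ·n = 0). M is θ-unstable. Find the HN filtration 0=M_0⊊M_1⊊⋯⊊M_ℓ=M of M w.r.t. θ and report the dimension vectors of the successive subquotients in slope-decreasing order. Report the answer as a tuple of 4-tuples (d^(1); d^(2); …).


Interval decomposition of M: I[1,1]^2, I[1,4], I[3,3], I[4,4]^2.
HN type (ℓ=3): μ^(1)=1; μ^(2)=1/4; μ^(3)=-2

((2, 0, 1, 0); (1, 1, 1, 1); (0, 0, 0, 2))


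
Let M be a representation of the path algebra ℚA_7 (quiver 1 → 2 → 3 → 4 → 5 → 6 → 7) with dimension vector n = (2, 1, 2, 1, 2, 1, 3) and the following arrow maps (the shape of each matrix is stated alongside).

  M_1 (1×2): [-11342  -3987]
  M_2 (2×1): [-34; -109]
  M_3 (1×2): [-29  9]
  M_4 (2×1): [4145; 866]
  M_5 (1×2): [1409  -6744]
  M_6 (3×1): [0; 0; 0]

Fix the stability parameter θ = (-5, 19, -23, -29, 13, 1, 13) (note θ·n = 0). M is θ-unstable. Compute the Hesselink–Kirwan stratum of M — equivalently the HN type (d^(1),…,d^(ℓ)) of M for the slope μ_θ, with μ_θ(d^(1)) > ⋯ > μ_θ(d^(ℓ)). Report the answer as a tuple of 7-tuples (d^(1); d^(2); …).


Interval decomposition of M: I[1,1], I[1,6], I[3,3], I[5,5], I[7,7]^3.
HN type (ℓ=5): μ^(1)=13; μ^(2)=7; μ^(3)=-5; μ^(4)=-19/2; μ^(5)=-23

((0, 0, 0, 0, 1, 0, 3); (0, 0, 0, 0, 1, 1, 0); (1, 0, 0, 0, 0, 0, 0); (1, 1, 1, 1, 0, 0, 0); (0, 0, 1, 0, 0, 0, 0))


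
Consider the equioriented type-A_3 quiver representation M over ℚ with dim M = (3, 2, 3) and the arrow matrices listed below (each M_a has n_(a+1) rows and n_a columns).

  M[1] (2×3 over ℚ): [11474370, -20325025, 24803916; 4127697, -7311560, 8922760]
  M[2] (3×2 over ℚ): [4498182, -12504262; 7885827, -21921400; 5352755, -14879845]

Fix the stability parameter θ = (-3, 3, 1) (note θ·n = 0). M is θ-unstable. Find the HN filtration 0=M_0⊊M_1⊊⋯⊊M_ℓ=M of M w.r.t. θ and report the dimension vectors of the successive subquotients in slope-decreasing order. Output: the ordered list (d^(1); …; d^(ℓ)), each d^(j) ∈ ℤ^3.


Via rank(M_{q-1}∘⋯∘M_p): M ≅ I[1,1], I[1,3]^2, I[3,3].
μ_θ-semistable layers: μ^(1)=2; μ^(2)=1; μ^(3)=-3

((0, 2, 2); (0, 0, 1); (3, 0, 0))


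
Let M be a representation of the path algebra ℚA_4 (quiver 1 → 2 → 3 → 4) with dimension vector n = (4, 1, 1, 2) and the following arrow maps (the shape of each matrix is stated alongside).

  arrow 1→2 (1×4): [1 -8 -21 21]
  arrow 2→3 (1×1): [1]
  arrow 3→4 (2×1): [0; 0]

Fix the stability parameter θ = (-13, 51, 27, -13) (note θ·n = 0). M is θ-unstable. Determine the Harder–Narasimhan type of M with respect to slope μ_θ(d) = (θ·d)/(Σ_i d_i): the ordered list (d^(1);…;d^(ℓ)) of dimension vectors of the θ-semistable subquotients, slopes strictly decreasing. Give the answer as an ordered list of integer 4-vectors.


Barcode: M ≅ I[1,1]^3, I[1,3], I[4,4]^2. HN layers by μ_θ (2 steps, strictly decreasing):
  μ^(1)=39; μ^(2)=-13

((0, 1, 1, 0); (4, 0, 0, 2))


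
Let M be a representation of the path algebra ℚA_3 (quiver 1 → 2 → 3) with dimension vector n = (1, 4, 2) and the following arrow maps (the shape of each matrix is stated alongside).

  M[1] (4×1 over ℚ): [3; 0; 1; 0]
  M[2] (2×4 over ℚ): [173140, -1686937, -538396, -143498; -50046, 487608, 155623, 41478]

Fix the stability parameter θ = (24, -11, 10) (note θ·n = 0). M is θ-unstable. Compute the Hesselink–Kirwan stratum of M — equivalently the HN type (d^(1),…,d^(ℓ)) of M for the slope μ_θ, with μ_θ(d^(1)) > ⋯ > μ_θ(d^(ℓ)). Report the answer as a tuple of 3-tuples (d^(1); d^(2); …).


Barcode: M ≅ I[1,3], I[2,2]^2, I[2,3]. HN layers by μ_θ (3 steps, strictly decreasing):
  μ^(1)=10; μ^(2)=13/2; μ^(3)=-11

((0, 0, 2); (1, 1, 0); (0, 3, 0))


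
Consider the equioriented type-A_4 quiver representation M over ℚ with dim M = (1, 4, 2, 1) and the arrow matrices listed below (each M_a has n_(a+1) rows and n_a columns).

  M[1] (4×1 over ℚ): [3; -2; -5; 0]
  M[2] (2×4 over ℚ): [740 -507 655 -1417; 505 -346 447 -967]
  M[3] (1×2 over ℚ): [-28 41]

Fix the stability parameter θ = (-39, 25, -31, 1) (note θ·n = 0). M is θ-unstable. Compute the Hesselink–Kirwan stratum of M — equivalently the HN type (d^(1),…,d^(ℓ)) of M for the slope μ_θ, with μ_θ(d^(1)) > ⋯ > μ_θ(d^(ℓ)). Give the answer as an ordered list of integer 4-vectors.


Barcode: M ≅ I[1,3], I[2,2]^2, I[2,4]. HN layers by μ_θ (4 steps, strictly decreasing):
  μ^(1)=25; μ^(2)=1; μ^(3)=-3; μ^(4)=-39

((0, 2, 0, 0); (0, 0, 0, 1); (0, 2, 2, 0); (1, 0, 0, 0))


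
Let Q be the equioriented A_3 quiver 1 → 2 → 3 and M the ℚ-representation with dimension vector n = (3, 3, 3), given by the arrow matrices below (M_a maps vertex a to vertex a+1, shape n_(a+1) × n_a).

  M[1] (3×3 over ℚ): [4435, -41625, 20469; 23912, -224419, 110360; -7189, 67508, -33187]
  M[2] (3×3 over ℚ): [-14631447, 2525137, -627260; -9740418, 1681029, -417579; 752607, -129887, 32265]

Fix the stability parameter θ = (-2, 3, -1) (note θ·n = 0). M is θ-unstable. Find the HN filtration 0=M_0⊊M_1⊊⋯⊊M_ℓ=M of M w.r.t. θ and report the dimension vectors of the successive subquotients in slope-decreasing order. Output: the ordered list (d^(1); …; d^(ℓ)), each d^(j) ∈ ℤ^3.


Via rank(M_{q-1}∘⋯∘M_p): M ≅ I[1,1], I[1,3]^2, I[2,3].
μ_θ-semistable layers: μ^(1)=1; μ^(2)=-2

((0, 3, 3); (3, 0, 0))


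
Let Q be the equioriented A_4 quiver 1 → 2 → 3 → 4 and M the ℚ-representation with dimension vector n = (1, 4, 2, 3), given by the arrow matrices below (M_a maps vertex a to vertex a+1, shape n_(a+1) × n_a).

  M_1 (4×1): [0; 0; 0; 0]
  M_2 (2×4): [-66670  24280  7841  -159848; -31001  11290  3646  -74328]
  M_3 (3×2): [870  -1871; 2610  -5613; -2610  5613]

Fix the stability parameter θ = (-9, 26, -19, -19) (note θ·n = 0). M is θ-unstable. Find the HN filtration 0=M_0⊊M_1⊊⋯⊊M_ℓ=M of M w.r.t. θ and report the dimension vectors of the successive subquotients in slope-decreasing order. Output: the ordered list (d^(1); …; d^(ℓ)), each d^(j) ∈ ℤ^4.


Barcode: M ≅ I[1,1], I[2,2]^2, I[2,3], I[2,4], I[4,4]^2. HN layers by μ_θ (5 steps, strictly decreasing):
  μ^(1)=26; μ^(2)=7/2; μ^(3)=-4; μ^(4)=-9; μ^(5)=-19

((0, 2, 0, 0); (0, 1, 1, 0); (0, 1, 1, 1); (1, 0, 0, 0); (0, 0, 0, 2))


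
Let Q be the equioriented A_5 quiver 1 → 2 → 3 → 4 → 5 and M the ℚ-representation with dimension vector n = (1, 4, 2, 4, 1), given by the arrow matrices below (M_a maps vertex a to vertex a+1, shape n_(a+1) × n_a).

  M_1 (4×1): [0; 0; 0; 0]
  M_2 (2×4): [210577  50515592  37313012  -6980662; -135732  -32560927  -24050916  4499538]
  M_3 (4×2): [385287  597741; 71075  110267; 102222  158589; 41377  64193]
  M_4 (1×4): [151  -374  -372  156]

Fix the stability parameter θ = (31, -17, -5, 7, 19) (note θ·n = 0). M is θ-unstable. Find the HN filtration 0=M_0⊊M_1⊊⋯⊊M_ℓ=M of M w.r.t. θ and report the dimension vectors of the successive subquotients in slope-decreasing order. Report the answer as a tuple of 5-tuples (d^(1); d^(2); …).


Interval decomposition of M: I[1,1], I[2,2]^2, I[2,4], I[2,5], I[4,4]^2.
HN type (ℓ=5): μ^(1)=31; μ^(2)=19; μ^(3)=7; μ^(4)=-5; μ^(5)=-17

((1, 0, 0, 0, 0); (0, 0, 0, 0, 1); (0, 0, 0, 4, 0); (0, 0, 2, 0, 0); (0, 4, 0, 0, 0))


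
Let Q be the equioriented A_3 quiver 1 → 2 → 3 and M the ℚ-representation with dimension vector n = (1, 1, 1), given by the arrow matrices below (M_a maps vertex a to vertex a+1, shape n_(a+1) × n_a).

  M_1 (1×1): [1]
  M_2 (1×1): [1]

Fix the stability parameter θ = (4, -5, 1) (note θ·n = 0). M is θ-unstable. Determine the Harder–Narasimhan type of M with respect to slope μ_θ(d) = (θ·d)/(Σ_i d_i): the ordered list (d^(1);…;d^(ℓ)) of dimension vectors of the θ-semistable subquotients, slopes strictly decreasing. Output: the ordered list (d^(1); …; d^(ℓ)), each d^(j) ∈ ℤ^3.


Via rank(M_{q-1}∘⋯∘M_p): M ≅ I[1,3].
μ_θ-semistable layers: μ^(1)=1; μ^(2)=-1/2

((0, 0, 1); (1, 1, 0))


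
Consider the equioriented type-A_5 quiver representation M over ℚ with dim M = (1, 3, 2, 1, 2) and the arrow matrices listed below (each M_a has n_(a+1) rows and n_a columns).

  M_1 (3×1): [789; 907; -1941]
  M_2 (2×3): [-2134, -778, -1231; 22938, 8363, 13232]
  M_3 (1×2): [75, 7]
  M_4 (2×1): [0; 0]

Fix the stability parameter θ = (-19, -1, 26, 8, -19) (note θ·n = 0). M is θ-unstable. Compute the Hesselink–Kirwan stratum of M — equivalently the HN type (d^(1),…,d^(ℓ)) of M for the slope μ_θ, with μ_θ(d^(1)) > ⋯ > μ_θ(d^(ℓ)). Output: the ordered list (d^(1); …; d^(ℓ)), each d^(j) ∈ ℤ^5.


Via rank(M_{q-1}∘⋯∘M_p): M ≅ I[1,4], I[2,2], I[2,3], I[5,5]^2.
μ_θ-semistable layers: μ^(1)=26; μ^(2)=17; μ^(3)=-1; μ^(4)=-19

((0, 0, 1, 0, 0); (0, 0, 1, 1, 0); (0, 3, 0, 0, 0); (1, 0, 0, 0, 2))


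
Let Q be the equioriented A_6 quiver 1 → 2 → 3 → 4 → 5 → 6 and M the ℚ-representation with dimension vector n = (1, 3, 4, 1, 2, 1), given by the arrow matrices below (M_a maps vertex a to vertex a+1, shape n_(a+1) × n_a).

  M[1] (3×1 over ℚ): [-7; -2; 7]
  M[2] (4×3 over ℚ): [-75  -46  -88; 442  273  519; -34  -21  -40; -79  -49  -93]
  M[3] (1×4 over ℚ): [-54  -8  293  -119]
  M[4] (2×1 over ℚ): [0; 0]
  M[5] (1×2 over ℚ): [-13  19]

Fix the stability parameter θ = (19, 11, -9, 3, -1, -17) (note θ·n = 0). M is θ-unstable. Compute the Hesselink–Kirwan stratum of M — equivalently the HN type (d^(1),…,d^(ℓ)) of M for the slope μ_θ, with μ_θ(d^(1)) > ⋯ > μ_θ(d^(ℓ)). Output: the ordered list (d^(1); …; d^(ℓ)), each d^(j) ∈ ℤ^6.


Barcode: M ≅ I[1,4], I[2,3]^2, I[3,3], I[5,5], I[5,6]. HN layers by μ_θ (4 steps, strictly decreasing):
  μ^(1)=6; μ^(2)=1; μ^(3)=-1; μ^(4)=-9

((1, 1, 1, 1, 0, 0); (0, 2, 2, 0, 0, 0); (0, 0, 0, 0, 1, 0); (0, 0, 1, 0, 1, 1))


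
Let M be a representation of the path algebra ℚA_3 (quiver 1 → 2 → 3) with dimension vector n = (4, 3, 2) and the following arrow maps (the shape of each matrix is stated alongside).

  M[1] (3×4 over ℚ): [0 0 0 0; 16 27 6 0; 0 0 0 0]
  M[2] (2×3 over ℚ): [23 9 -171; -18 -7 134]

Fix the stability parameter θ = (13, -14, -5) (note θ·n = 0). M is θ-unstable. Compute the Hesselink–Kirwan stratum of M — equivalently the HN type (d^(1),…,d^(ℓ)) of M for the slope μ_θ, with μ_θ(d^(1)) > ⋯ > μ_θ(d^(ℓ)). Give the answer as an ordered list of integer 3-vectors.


Via rank(M_{q-1}∘⋯∘M_p): M ≅ I[1,1]^3, I[1,3], I[2,2], I[2,3].
μ_θ-semistable layers: μ^(1)=13; μ^(2)=-2; μ^(3)=-5; μ^(4)=-14

((3, 0, 0); (1, 1, 1); (0, 0, 1); (0, 2, 0))


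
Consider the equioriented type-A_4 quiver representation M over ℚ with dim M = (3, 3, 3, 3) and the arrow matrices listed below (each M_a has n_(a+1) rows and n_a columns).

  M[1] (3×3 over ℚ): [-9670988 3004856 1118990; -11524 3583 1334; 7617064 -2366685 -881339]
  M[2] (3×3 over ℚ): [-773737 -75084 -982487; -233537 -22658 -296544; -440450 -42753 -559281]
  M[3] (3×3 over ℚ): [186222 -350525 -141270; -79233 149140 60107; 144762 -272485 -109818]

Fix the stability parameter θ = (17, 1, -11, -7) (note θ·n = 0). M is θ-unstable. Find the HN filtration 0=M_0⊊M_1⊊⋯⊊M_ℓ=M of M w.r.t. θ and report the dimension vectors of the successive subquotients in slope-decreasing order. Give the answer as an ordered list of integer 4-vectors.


Barcode: M ≅ I[1,3], I[1,4]^2, I[4,4]. HN layers by μ_θ (3 steps, strictly decreasing):
  μ^(1)=7/3; μ^(2)=0; μ^(3)=-7

((1, 1, 1, 0); (2, 2, 2, 2); (0, 0, 0, 1))


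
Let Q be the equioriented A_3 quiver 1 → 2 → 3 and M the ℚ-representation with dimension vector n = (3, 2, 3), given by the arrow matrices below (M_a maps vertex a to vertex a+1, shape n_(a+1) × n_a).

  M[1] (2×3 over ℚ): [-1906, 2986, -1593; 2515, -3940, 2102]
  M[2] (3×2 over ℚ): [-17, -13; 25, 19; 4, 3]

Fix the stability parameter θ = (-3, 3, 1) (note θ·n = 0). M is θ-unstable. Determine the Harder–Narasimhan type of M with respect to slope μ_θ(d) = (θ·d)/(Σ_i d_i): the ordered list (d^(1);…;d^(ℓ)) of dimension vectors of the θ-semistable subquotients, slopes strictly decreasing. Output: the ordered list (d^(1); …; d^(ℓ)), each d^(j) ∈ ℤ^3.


Via rank(M_{q-1}∘⋯∘M_p): M ≅ I[1,1], I[1,3]^2, I[3,3].
μ_θ-semistable layers: μ^(1)=2; μ^(2)=1; μ^(3)=-3

((0, 2, 2); (0, 0, 1); (3, 0, 0))


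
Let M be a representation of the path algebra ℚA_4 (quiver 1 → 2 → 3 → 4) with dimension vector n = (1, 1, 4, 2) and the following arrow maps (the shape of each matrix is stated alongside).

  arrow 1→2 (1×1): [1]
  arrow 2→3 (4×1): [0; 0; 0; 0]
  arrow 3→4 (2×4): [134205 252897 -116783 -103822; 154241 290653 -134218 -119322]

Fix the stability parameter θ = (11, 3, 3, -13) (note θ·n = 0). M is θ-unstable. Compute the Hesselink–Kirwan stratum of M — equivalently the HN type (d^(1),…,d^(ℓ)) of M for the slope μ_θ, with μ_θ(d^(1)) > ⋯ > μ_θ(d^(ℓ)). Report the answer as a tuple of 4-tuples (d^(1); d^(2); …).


Barcode: M ≅ I[1,2], I[3,3]^2, I[3,4]^2. HN layers by μ_θ (3 steps, strictly decreasing):
  μ^(1)=7; μ^(2)=3; μ^(3)=-5

((1, 1, 0, 0); (0, 0, 2, 0); (0, 0, 2, 2))


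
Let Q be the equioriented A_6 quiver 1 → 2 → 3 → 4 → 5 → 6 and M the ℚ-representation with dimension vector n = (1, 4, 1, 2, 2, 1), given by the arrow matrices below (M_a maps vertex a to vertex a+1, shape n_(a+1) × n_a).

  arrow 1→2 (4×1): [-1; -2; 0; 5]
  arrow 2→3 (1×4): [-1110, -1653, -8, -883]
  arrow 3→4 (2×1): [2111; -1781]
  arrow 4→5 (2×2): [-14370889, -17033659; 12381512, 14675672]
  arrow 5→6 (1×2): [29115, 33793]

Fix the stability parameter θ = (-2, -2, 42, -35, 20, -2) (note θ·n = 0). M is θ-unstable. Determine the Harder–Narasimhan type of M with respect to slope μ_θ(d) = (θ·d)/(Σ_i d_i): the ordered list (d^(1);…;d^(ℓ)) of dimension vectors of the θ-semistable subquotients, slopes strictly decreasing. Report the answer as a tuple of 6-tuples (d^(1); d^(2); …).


Via rank(M_{q-1}∘⋯∘M_p): M ≅ I[1,4], I[2,2]^3, I[4,6], I[5,5].
μ_θ-semistable layers: μ^(1)=20; μ^(2)=9; μ^(3)=7/2; μ^(4)=-2; μ^(5)=-35

((0, 0, 0, 0, 1, 0); (0, 0, 0, 0, 1, 1); (0, 0, 1, 1, 0, 0); (1, 4, 0, 0, 0, 0); (0, 0, 0, 1, 0, 0))


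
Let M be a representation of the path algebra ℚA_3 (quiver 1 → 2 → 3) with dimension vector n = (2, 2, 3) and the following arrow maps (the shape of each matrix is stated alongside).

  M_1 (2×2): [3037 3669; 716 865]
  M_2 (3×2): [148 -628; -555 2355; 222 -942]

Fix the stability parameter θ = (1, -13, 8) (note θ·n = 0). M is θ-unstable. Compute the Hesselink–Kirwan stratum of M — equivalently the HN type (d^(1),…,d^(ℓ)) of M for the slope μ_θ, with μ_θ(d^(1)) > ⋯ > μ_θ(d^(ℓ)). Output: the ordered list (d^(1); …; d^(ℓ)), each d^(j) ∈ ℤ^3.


Via rank(M_{q-1}∘⋯∘M_p): M ≅ I[1,2], I[1,3], I[3,3]^2.
μ_θ-semistable layers: μ^(1)=8; μ^(2)=-6

((0, 0, 3); (2, 2, 0))


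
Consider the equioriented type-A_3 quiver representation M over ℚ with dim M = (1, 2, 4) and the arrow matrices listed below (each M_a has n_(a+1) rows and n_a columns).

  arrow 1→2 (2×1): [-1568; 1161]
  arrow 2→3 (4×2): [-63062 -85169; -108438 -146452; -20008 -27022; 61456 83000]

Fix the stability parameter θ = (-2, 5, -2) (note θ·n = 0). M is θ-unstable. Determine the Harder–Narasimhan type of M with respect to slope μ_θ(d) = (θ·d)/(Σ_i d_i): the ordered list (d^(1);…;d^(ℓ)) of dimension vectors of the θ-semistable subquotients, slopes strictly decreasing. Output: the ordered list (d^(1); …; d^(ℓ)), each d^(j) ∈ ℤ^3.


Barcode: M ≅ I[1,3], I[2,3], I[3,3]^2. HN layers by μ_θ (2 steps, strictly decreasing):
  μ^(1)=3/2; μ^(2)=-2

((0, 2, 2); (1, 0, 2))


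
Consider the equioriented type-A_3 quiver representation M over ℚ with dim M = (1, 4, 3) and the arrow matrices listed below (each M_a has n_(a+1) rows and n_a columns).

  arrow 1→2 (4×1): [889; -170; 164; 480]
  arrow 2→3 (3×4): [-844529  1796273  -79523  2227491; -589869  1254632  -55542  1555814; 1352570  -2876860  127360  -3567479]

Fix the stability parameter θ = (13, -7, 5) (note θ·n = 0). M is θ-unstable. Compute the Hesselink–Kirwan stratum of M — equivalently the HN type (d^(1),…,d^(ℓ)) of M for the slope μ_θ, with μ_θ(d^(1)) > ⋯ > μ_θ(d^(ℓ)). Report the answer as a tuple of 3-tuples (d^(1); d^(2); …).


Via rank(M_{q-1}∘⋯∘M_p): M ≅ I[1,3], I[2,2], I[2,3]^2.
μ_θ-semistable layers: μ^(1)=5; μ^(2)=3; μ^(3)=-7

((0, 0, 3); (1, 1, 0); (0, 3, 0))


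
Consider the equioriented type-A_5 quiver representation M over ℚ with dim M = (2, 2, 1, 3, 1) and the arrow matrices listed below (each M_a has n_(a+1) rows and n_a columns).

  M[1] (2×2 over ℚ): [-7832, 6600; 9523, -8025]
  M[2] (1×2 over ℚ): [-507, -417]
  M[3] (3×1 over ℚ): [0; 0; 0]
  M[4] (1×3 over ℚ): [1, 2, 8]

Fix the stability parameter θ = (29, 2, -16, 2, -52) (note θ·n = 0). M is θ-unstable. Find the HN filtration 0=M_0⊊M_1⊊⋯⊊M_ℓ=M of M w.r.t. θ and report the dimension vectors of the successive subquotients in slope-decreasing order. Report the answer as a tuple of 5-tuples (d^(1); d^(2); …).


Barcode: M ≅ I[1,1], I[1,3], I[2,2], I[4,4]^2, I[4,5]. HN layers by μ_θ (4 steps, strictly decreasing):
  μ^(1)=29; μ^(2)=5; μ^(3)=2; μ^(4)=-25

((1, 0, 0, 0, 0); (1, 1, 1, 0, 0); (0, 1, 0, 2, 0); (0, 0, 0, 1, 1))


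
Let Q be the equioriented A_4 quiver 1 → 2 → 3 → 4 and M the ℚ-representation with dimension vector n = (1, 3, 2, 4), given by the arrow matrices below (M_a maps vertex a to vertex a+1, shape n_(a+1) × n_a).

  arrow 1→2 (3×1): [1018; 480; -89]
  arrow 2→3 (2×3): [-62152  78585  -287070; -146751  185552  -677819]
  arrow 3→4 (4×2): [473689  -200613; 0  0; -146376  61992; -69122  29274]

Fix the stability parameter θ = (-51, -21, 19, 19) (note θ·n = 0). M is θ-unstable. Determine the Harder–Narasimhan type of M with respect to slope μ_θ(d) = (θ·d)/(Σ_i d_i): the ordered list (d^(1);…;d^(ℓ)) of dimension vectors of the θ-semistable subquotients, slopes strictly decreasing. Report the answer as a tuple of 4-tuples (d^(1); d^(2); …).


Barcode: M ≅ I[1,4], I[2,2], I[2,3], I[4,4]^3. HN layers by μ_θ (3 steps, strictly decreasing):
  μ^(1)=19; μ^(2)=-21; μ^(3)=-51

((0, 0, 2, 4); (0, 3, 0, 0); (1, 0, 0, 0))


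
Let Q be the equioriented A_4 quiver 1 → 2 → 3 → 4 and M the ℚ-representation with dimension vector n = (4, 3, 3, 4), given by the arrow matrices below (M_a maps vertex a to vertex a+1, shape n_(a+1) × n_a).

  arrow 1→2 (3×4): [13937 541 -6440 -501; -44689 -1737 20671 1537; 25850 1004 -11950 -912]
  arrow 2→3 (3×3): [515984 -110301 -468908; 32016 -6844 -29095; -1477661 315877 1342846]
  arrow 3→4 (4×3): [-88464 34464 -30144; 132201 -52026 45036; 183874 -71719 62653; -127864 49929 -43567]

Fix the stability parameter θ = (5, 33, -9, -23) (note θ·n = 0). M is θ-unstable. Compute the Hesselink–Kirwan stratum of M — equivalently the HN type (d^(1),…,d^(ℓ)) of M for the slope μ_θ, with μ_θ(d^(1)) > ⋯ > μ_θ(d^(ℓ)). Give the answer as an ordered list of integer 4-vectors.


Via rank(M_{q-1}∘⋯∘M_p): M ≅ I[1,1], I[1,3], I[1,4]^2, I[4,4]^2.
μ_θ-semistable layers: μ^(1)=12; μ^(2)=5; μ^(3)=3/2; μ^(4)=-23

((0, 1, 1, 0); (2, 0, 0, 0); (2, 2, 2, 2); (0, 0, 0, 2))


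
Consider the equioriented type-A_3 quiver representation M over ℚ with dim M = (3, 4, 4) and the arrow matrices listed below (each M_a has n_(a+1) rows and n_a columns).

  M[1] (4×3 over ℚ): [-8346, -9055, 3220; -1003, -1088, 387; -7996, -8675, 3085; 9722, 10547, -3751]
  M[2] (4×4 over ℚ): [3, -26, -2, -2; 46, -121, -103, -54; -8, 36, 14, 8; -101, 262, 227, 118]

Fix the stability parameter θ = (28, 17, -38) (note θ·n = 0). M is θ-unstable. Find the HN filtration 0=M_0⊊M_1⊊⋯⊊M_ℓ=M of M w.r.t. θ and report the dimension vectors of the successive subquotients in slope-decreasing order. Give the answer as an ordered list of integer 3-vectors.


Barcode: M ≅ I[1,3]^3, I[2,2], I[3,3]. HN layers by μ_θ (3 steps, strictly decreasing):
  μ^(1)=17; μ^(2)=7/3; μ^(3)=-38

((0, 1, 0); (3, 3, 3); (0, 0, 1))


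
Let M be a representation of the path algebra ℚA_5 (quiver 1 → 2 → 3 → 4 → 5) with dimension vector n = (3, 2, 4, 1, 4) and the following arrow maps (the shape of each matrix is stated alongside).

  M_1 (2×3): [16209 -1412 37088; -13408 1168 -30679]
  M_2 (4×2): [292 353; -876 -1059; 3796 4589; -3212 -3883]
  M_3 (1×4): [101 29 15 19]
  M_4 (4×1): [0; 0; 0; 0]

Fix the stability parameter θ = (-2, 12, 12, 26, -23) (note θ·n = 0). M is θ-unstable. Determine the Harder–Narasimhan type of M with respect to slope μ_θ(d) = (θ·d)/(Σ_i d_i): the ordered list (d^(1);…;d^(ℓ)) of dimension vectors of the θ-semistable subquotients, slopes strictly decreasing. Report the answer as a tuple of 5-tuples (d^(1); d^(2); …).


Barcode: M ≅ I[1,1], I[1,2], I[1,3], I[3,3]^2, I[3,4], I[5,5]^4. HN layers by μ_θ (4 steps, strictly decreasing):
  μ^(1)=26; μ^(2)=12; μ^(3)=-2; μ^(4)=-23

((0, 0, 0, 1, 0); (0, 2, 4, 0, 0); (3, 0, 0, 0, 0); (0, 0, 0, 0, 4))


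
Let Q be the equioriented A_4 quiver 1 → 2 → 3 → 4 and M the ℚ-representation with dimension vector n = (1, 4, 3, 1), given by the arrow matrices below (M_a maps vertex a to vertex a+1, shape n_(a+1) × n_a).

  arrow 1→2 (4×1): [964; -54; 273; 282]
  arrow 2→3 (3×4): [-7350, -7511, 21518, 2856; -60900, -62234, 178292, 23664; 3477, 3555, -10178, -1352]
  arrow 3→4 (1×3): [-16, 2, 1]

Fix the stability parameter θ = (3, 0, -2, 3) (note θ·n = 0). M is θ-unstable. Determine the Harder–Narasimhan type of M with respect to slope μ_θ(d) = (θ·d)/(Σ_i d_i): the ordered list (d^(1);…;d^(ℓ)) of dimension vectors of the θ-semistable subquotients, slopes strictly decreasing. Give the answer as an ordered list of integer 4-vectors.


Interval decomposition of M: I[1,2], I[2,2], I[2,3], I[2,4], I[3,3].
HN type (ℓ=5): μ^(1)=3; μ^(2)=3/2; μ^(3)=0; μ^(4)=-1; μ^(5)=-2

((0, 0, 0, 1); (1, 1, 0, 0); (0, 1, 0, 0); (0, 2, 2, 0); (0, 0, 1, 0))


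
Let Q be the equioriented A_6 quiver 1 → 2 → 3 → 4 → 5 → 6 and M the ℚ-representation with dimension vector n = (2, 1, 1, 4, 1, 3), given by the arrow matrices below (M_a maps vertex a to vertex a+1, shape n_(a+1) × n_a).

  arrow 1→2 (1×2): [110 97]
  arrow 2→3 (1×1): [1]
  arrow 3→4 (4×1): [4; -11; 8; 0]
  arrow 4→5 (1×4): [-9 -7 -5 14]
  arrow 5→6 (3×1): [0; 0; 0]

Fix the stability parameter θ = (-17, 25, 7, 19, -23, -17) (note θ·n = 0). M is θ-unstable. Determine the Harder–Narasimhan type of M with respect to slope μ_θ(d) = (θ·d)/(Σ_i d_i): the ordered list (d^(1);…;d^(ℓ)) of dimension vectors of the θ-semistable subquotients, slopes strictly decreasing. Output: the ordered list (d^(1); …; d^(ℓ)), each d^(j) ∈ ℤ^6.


Interval decomposition of M: I[1,1], I[1,5], I[4,4]^3, I[6,6]^3.
HN type (ℓ=3): μ^(1)=19; μ^(2)=7; μ^(3)=-17

((0, 0, 0, 3, 0, 0); (0, 1, 1, 1, 1, 0); (2, 0, 0, 0, 0, 3))


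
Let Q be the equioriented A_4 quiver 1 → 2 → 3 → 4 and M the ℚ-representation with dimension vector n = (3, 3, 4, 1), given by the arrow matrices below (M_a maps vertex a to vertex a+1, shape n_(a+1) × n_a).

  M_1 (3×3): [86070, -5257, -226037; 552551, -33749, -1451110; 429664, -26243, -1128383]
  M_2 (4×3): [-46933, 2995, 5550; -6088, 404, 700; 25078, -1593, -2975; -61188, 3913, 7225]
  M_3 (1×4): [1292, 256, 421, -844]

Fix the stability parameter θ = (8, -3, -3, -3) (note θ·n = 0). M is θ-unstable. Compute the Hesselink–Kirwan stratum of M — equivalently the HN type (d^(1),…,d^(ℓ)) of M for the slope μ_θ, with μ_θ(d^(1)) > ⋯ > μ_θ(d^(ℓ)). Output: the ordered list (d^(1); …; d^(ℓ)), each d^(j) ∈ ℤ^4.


Via rank(M_{q-1}∘⋯∘M_p): M ≅ I[1,2], I[1,3], I[1,4], I[3,3]^2.
μ_θ-semistable layers: μ^(1)=5/2; μ^(2)=2/3; μ^(3)=-1/4; μ^(4)=-3

((1, 1, 0, 0); (1, 1, 1, 0); (1, 1, 1, 1); (0, 0, 2, 0))


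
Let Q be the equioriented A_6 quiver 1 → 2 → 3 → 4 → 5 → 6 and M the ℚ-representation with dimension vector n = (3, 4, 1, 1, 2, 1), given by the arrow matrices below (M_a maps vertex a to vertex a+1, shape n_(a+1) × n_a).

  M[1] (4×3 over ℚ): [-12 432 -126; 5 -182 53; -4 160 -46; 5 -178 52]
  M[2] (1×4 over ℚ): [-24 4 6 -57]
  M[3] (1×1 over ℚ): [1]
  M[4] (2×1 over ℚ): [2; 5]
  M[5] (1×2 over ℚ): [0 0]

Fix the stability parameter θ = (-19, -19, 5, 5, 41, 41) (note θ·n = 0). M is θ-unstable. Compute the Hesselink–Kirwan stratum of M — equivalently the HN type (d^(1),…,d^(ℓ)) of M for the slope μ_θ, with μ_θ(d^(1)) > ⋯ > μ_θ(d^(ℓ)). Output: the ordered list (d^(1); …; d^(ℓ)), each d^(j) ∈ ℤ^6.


Interval decomposition of M: I[1,1], I[1,2], I[1,5], I[2,2]^2, I[5,5], I[6,6].
HN type (ℓ=3): μ^(1)=41; μ^(2)=5; μ^(3)=-19

((0, 0, 0, 0, 2, 1); (0, 0, 1, 1, 0, 0); (3, 4, 0, 0, 0, 0))


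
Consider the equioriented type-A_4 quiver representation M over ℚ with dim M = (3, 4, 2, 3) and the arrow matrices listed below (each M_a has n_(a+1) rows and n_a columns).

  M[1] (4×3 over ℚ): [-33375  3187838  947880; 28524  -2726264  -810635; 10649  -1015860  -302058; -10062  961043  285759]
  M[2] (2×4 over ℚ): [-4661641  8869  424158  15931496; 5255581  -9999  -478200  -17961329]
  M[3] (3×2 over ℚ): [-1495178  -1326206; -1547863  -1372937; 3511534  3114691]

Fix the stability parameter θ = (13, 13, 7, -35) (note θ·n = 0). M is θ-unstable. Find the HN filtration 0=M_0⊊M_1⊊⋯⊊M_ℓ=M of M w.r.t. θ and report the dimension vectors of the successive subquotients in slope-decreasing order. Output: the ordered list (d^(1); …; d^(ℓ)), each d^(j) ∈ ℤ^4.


Via rank(M_{q-1}∘⋯∘M_p): M ≅ I[1,2], I[1,4]^2, I[2,2], I[4,4].
μ_θ-semistable layers: μ^(1)=13; μ^(2)=-1/2; μ^(3)=-35

((1, 2, 0, 0); (2, 2, 2, 2); (0, 0, 0, 1))


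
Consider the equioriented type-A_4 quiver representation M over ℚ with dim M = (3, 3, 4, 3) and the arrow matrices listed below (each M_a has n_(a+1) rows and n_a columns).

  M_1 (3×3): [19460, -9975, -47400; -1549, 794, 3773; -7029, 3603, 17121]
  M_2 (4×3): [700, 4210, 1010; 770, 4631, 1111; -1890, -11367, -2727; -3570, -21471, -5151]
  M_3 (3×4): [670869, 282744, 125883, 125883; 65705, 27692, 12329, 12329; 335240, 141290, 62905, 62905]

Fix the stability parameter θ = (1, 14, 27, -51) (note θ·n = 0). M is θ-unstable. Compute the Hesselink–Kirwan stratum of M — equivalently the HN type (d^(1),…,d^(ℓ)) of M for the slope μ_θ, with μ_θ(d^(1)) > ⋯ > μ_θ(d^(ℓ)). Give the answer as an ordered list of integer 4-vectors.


Barcode: M ≅ I[1,1], I[1,2], I[1,3], I[2,2], I[3,3], I[3,4]^2, I[4,4]. HN layers by μ_θ (5 steps, strictly decreasing):
  μ^(1)=27; μ^(2)=14; μ^(3)=1; μ^(4)=-12; μ^(5)=-51

((0, 0, 2, 0); (0, 3, 0, 0); (3, 0, 0, 0); (0, 0, 2, 2); (0, 0, 0, 1))


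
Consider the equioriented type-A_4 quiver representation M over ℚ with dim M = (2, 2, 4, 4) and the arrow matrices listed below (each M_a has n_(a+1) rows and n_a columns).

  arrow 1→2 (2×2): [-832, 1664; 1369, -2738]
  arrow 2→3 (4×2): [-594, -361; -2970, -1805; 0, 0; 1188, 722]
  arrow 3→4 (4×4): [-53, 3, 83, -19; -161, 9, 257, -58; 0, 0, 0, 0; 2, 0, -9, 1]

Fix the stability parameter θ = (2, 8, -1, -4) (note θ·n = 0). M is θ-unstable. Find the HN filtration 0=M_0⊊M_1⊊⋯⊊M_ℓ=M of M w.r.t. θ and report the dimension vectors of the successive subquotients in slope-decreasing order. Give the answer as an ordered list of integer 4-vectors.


Interval decomposition of M: I[1,1], I[1,3], I[2,2], I[3,4]^3, I[4,4].
HN type (ℓ=5): μ^(1)=8; μ^(2)=7/2; μ^(3)=2; μ^(4)=-5/2; μ^(5)=-4

((0, 1, 0, 0); (0, 1, 1, 0); (2, 0, 0, 0); (0, 0, 3, 3); (0, 0, 0, 1))


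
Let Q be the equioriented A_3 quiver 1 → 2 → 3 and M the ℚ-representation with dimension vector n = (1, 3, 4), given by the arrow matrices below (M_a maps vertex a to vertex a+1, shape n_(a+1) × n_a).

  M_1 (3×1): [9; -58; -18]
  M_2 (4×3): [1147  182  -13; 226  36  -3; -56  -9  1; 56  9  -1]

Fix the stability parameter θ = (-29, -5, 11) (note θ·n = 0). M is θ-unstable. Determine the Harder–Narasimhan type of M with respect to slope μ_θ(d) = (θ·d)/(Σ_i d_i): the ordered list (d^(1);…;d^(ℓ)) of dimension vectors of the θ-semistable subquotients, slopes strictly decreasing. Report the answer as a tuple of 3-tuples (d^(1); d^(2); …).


Barcode: M ≅ I[1,3], I[2,3]^2, I[3,3]. HN layers by μ_θ (3 steps, strictly decreasing):
  μ^(1)=11; μ^(2)=-5; μ^(3)=-29

((0, 0, 4); (0, 3, 0); (1, 0, 0))


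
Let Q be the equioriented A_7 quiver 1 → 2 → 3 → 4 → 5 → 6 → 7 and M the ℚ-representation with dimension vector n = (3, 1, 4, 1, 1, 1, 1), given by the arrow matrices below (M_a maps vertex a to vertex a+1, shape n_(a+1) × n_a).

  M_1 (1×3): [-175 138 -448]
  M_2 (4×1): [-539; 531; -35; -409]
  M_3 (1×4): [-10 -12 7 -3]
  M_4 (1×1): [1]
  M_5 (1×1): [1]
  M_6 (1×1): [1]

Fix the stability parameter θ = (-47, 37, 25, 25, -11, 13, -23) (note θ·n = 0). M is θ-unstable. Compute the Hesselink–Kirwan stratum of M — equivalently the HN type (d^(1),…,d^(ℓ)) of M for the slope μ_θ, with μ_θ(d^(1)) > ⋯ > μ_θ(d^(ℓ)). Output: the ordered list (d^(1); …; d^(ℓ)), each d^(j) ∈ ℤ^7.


Barcode: M ≅ I[1,1]^2, I[1,3], I[3,3]^2, I[3,7]. HN layers by μ_θ (4 steps, strictly decreasing):
  μ^(1)=31; μ^(2)=25; μ^(3)=29/5; μ^(4)=-47

((0, 1, 1, 0, 0, 0, 0); (0, 0, 2, 0, 0, 0, 0); (0, 0, 1, 1, 1, 1, 1); (3, 0, 0, 0, 0, 0, 0))


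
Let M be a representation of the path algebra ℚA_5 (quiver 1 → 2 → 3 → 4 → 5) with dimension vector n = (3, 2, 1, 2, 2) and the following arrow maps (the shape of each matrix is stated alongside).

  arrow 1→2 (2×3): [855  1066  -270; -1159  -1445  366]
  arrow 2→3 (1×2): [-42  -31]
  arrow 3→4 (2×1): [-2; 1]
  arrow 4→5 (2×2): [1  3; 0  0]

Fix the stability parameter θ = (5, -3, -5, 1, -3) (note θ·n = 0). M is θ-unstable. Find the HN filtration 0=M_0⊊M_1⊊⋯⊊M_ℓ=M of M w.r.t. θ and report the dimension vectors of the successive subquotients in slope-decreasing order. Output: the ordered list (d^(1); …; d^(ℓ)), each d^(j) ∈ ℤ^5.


Barcode: M ≅ I[1,1], I[1,2], I[1,5], I[4,4], I[5,5]. HN layers by μ_θ (4 steps, strictly decreasing):
  μ^(1)=5; μ^(2)=1; μ^(3)=-1; μ^(4)=-3

((1, 0, 0, 0, 0); (1, 1, 0, 1, 0); (1, 1, 1, 1, 1); (0, 0, 0, 0, 1))


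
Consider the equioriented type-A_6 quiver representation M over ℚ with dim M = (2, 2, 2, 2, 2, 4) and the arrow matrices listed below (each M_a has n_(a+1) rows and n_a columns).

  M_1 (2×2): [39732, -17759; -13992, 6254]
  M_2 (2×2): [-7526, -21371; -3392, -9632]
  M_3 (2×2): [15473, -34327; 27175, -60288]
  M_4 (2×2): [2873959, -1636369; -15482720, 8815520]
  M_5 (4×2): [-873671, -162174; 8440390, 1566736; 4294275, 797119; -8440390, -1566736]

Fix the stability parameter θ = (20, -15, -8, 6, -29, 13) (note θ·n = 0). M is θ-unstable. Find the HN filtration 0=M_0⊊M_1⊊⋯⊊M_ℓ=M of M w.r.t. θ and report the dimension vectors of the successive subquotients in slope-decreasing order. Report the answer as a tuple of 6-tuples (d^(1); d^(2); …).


Interval decomposition of M: I[1,1], I[1,2], I[2,4], I[3,6], I[5,6], I[6,6]^2.
HN type (ℓ=8): μ^(1)=20; μ^(2)=13; μ^(3)=6; μ^(4)=5/2; μ^(5)=-8; μ^(6)=-31/3; μ^(7)=-15; μ^(8)=-29

((1, 0, 0, 0, 0, 0); (0, 0, 0, 0, 0, 4); (0, 0, 0, 1, 0, 0); (1, 1, 0, 0, 0, 0); (0, 0, 1, 0, 0, 0); (0, 0, 1, 1, 1, 0); (0, 1, 0, 0, 0, 0); (0, 0, 0, 0, 1, 0))


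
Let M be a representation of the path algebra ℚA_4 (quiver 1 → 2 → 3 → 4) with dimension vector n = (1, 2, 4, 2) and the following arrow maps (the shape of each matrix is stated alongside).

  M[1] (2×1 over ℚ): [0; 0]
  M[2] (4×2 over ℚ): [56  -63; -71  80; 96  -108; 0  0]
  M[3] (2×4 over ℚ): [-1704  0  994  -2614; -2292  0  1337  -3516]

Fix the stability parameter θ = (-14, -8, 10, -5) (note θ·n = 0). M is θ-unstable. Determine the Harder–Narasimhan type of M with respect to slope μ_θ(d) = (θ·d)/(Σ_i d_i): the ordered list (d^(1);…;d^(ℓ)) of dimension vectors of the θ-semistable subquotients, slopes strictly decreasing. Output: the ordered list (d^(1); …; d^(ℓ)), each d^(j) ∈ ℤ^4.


Via rank(M_{q-1}∘⋯∘M_p): M ≅ I[1,1], I[2,3]^2, I[3,4]^2.
μ_θ-semistable layers: μ^(1)=10; μ^(2)=5/2; μ^(3)=-8; μ^(4)=-14

((0, 0, 2, 0); (0, 0, 2, 2); (0, 2, 0, 0); (1, 0, 0, 0))


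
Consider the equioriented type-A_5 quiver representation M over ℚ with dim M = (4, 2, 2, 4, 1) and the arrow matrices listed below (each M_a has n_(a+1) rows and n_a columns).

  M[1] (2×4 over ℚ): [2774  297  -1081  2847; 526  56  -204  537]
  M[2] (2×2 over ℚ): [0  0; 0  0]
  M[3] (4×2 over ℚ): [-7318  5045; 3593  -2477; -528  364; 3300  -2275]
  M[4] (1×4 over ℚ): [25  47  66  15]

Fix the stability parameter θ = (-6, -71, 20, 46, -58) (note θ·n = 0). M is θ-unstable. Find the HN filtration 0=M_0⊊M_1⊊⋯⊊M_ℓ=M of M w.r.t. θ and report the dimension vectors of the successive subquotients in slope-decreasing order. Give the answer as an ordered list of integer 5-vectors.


Interval decomposition of M: I[1,1]^2, I[1,2]^2, I[3,4], I[3,5], I[4,4]^2.
HN type (ℓ=5): μ^(1)=46; μ^(2)=20; μ^(3)=8/3; μ^(4)=-6; μ^(5)=-77/2

((0, 0, 0, 3, 0); (0, 0, 1, 0, 0); (0, 0, 1, 1, 1); (2, 0, 0, 0, 0); (2, 2, 0, 0, 0))


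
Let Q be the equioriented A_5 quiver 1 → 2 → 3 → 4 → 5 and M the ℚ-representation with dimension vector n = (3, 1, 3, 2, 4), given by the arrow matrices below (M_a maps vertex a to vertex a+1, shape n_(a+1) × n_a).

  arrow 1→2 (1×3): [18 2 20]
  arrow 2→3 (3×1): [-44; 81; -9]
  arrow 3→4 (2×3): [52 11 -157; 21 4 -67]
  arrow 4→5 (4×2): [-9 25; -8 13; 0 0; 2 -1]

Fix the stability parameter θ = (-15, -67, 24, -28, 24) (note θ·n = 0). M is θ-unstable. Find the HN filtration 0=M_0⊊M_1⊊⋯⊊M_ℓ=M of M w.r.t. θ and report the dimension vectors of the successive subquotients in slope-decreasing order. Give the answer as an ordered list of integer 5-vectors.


Via rank(M_{q-1}∘⋯∘M_p): M ≅ I[1,1]^2, I[1,5], I[3,3], I[3,5], I[5,5]^2.
μ_θ-semistable layers: μ^(1)=24; μ^(2)=-2; μ^(3)=-15; μ^(4)=-41

((0, 0, 1, 0, 4); (0, 0, 2, 2, 0); (2, 0, 0, 0, 0); (1, 1, 0, 0, 0))
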